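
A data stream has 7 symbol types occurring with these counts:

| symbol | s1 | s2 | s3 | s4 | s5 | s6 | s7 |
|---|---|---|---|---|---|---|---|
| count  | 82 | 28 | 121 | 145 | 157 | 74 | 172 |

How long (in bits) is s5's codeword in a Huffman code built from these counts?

2

Huffman merges, smallest pair first:
combine s2(28), s6(74) → 102
combine s1(82), 102 → 184
combine s3(121), s4(145) → 266
combine s5(157), s7(172) → 329
combine 184, 266 → 450
combine 329, 450 → 779
The subtree containing s5 is merged 2 times, so code length = 2.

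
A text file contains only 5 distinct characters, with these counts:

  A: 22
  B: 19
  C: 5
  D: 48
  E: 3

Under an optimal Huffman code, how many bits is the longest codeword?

Merge the two lowest-weight nodes at each step:
combine E(3), C(5) → 8
combine 8, B(19) → 27
combine A(22), 27 → 49
combine D(48), 49 → 97
Maximum depth reached is 4.

4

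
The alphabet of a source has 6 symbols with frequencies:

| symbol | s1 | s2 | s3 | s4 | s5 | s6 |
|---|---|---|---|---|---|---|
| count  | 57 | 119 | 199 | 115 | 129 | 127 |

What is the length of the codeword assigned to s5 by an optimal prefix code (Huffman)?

2

Repeatedly merge the two smallest:
merge s1(57) and s4(115): 172
merge s2(119) and s6(127): 246
merge s5(129) and 172: 301
merge s3(199) and 246: 445
merge 301 and 445: 746
s5's leaf is at depth 2, giving a 2-bit codeword.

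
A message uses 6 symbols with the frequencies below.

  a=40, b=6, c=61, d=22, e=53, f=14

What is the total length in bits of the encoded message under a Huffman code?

Merge the two smallest weights repeatedly:
merge b(6) and f(14): 20
merge 20 and d(22): 42
merge a(40) and 42: 82
merge e(53) and c(61): 114
merge 82 and 114: 196
Each symbol's bit-cost is frequency × depth; summing gives 454 bits (equivalently 20 + 42 + 82 + 114 + 196).

454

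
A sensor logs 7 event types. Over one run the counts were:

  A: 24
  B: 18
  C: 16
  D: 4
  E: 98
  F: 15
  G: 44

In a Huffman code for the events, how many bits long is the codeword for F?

Huffman merges, smallest pair first:
merge D(4) and F(15): 19
merge C(16) and B(18): 34
merge 19 and A(24): 43
merge 34 and 43: 77
merge G(44) and 77: 121
merge E(98) and 121: 219
The subtree containing F is merged 5 times, so code length = 5.

5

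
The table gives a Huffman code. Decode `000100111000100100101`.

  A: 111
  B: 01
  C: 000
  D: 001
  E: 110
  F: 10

CFBEDDDB

Read left to right; each codeword is recognised as soon as it completes (prefix code):
  000→C | 10→F | 01→B | 110→E | 001→D | 001→D | 001→D | 01→B
Decoded message: CFBEDDDB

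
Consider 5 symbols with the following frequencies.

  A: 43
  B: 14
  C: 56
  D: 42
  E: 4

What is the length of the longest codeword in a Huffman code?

Merge the two lowest-weight nodes at each step:
merge E(4) and B(14): 18
merge 18 and D(42): 60
merge A(43) and C(56): 99
merge 60 and 99: 159
The rarest symbols sit at the bottom; the longest codeword is 3 bits.

3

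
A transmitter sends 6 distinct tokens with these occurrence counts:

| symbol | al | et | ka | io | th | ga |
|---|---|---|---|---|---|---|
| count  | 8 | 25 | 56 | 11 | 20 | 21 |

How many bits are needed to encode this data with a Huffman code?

Greedily combine the two least-frequent nodes:
combine al(8), io(11) → 19
combine 19, th(20) → 39
combine ga(21), et(25) → 46
combine 39, 46 → 85
combine ka(56), 85 → 141
Total encoded bits = sum of merged weights = 19 + 39 + 46 + 85 + 141 = 330.

330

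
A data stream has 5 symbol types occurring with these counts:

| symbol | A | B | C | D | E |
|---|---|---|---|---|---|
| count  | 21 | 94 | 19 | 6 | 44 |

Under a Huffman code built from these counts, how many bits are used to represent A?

Huffman merges, smallest pair first:
D(6) + C(19) → 25
A(21) + 25 → 46
E(44) + 46 → 90
90 + B(94) → 184
A's leaf is at depth 3, giving a 3-bit codeword.

3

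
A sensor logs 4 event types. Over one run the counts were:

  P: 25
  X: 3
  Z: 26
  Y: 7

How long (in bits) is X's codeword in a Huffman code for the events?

Build the tree from the bottom:
X(3) + Y(7) → 10
10 + P(25) → 35
Z(26) + 35 → 61
X's leaf is at depth 3, giving a 3-bit codeword.

3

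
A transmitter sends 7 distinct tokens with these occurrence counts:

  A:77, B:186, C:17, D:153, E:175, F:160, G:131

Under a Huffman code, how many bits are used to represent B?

2

Huffman merges, smallest pair first:
C(17) + A(77) → 94
94 + G(131) → 225
D(153) + F(160) → 313
E(175) + B(186) → 361
225 + 313 → 538
361 + 538 → 899
B sits 2 levels below the root, so its codeword is 2 bits.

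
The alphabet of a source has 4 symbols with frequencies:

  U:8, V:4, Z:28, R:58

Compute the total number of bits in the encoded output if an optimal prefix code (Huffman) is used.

150

Build the Huffman tree bottom-up:
combine V(4), U(8) → 12
combine 12, Z(28) → 40
combine 40, R(58) → 98
The encoded length is the sum of every internal node's weight: 12 + 40 + 98 = 150 bits.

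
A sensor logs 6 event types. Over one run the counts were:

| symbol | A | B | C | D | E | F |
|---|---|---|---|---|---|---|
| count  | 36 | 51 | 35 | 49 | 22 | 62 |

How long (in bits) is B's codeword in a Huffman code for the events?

2

Repeatedly merge the two smallest:
merge E(22) and C(35): 57
merge A(36) and D(49): 85
merge B(51) and 57: 108
merge F(62) and 85: 147
merge 108 and 147: 255
B sits 2 levels below the root, so its codeword is 2 bits.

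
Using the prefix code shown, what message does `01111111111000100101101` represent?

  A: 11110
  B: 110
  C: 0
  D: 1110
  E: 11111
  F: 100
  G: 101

CEECCCFGG

Read left to right; each codeword is recognised as soon as it completes (prefix code):
  0→C | 11111→E | 11111→E | 0→C | 0→C | 0→C | 100→F | 101→G | 101→G
Decoded message: CEECCCFGG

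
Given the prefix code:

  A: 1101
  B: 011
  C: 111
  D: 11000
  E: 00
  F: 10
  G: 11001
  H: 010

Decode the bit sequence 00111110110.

ECAF

Read left to right; each codeword is recognised as soon as it completes (prefix code):
  00→E | 111→C | 1101→A | 10→F
Decoded message: ECAF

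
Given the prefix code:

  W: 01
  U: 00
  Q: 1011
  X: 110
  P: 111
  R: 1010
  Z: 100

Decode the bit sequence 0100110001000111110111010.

WUXUZWPQR

Read left to right; each codeword is recognised as soon as it completes (prefix code):
  01→W | 00→U | 110→X | 00→U | 100→Z | 01→W | 111→P | 1011→Q | 1010→R
Decoded message: WUXUZWPQR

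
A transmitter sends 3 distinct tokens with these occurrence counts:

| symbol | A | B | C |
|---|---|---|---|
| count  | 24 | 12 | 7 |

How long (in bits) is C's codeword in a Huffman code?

Huffman merges, smallest pair first:
combine C(7), B(12) → 19
combine 19, A(24) → 43
C's leaf is at depth 2, giving a 2-bit codeword.

2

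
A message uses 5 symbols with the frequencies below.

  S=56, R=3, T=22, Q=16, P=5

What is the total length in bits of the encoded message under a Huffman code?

180

Greedily combine the two least-frequent nodes:
combine R(3), P(5) → 8
combine 8, Q(16) → 24
combine T(22), 24 → 46
combine 46, S(56) → 102
Total encoded bits = sum of merged weights = 8 + 24 + 46 + 102 = 180.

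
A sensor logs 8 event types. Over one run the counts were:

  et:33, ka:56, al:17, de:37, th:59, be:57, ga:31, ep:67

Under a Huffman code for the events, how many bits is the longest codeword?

4

Merge the two lowest-weight nodes at each step:
al(17) + ga(31) → 48
et(33) + de(37) → 70
48 + ka(56) → 104
be(57) + th(59) → 116
ep(67) + 70 → 137
104 + 116 → 220
137 + 220 → 357
The rarest symbols sit at the bottom; the longest codeword is 4 bits.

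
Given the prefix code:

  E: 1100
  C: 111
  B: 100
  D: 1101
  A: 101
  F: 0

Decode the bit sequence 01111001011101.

Read left to right; each codeword is recognised as soon as it completes (prefix code):
  0→F | 111→C | 100→B | 101→A | 1101→D
Decoded message: FCBAD

FCBAD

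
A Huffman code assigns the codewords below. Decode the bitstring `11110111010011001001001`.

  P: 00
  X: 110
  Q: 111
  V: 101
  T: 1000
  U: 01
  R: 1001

QVXRRPR

Read left to right; each codeword is recognised as soon as it completes (prefix code):
  111→Q | 101→V | 110→X | 1001→R | 1001→R | 00→P | 1001→R
Decoded message: QVXRRPR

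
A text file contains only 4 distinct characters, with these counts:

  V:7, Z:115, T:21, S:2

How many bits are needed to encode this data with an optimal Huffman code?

184

Build the Huffman tree bottom-up:
merge S(2) and V(7): 9
merge 9 and T(21): 30
merge 30 and Z(115): 145
The encoded length is the sum of every internal node's weight: 9 + 30 + 145 = 184 bits.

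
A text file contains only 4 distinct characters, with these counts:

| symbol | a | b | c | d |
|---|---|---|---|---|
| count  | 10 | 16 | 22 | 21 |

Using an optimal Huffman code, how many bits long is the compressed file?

Greedily combine the two least-frequent nodes:
merge a(10) and b(16): 26
merge d(21) and c(22): 43
merge 26 and 43: 69
Total encoded bits = sum of merged weights = 26 + 43 + 69 = 138.

138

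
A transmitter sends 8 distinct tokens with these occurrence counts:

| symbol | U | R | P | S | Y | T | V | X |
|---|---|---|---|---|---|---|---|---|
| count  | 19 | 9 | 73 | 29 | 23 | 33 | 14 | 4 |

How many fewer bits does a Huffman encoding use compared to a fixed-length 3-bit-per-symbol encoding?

Fixed-length: 3 bits × 204 symbols = 612 bits.
Huffman merges:
merge X(4) and R(9): 13
merge 13 and V(14): 27
merge U(19) and Y(23): 42
merge 27 and S(29): 56
merge T(33) and 42: 75
merge 56 and P(73): 129
merge 75 and 129: 204
Huffman total = 13 + 27 + 42 + 56 + 75 + 129 + 204 = 546 bits.
Saving = 612 − 546 = 66 bits.

66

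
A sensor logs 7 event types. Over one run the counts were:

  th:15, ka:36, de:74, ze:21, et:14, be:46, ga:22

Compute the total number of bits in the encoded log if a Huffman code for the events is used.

593

Greedily combine the two least-frequent nodes:
combine et(14), th(15) → 29
combine ze(21), ga(22) → 43
combine 29, ka(36) → 65
combine 43, be(46) → 89
combine 65, de(74) → 139
combine 89, 139 → 228
Total encoded bits = sum of merged weights = 29 + 43 + 65 + 89 + 139 + 228 = 593.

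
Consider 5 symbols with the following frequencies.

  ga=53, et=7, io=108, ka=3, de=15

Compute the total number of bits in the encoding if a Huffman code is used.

Build the Huffman tree bottom-up:
combine ka(3), et(7) → 10
combine 10, de(15) → 25
combine 25, ga(53) → 78
combine 78, io(108) → 186
The encoded length is the sum of every internal node's weight: 10 + 25 + 78 + 186 = 299 bits.

299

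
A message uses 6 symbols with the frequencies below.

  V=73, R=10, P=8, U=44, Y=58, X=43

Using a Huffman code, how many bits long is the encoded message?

Build the Huffman tree bottom-up:
merge P(8) and R(10): 18
merge 18 and X(43): 61
merge U(44) and Y(58): 102
merge 61 and V(73): 134
merge 102 and 134: 236
The encoded length is the sum of every internal node's weight: 18 + 61 + 102 + 134 + 236 = 551 bits.

551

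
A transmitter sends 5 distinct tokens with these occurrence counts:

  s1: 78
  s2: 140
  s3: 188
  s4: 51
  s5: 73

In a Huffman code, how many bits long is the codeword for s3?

2

Repeatedly merge the two smallest:
combine s4(51), s5(73) → 124
combine s1(78), 124 → 202
combine s2(140), s3(188) → 328
combine 202, 328 → 530
s3 sits 2 levels below the root, so its codeword is 2 bits.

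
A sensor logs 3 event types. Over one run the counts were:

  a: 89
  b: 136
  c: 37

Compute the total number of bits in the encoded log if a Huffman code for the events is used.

388

Greedily combine the two least-frequent nodes:
merge c(37) and a(89): 126
merge 126 and b(136): 262
Total encoded bits = sum of merged weights = 126 + 262 = 388.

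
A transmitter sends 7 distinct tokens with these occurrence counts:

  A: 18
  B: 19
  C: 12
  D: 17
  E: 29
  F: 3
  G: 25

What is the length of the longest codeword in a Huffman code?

Merge the two lowest-weight nodes at each step:
combine F(3), C(12) → 15
combine 15, D(17) → 32
combine A(18), B(19) → 37
combine G(25), E(29) → 54
combine 32, 37 → 69
combine 54, 69 → 123
The first pair merged (F, C) ends up deepest, at depth 4.

4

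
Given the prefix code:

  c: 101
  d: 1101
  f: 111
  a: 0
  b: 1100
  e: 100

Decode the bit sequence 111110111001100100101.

Read left to right; each codeword is recognised as soon as it completes (prefix code):
  111→f | 1101→d | 1100→b | 1100→b | 100→e | 101→c
Decoded message: fdbbec

fdbbec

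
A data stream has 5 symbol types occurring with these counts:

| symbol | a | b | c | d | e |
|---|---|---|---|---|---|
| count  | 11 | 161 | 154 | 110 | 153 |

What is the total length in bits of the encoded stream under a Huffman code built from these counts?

Build the Huffman tree bottom-up:
a(11) + d(110) → 121
121 + e(153) → 274
c(154) + b(161) → 315
274 + 315 → 589
Each symbol's bit-cost is frequency × depth; summing gives 1299 bits (equivalently 121 + 274 + 315 + 589).

1299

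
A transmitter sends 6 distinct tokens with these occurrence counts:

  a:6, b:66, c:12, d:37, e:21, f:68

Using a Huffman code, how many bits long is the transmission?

Greedily combine the two least-frequent nodes:
merge a(6) and c(12): 18
merge 18 and e(21): 39
merge d(37) and 39: 76
merge b(66) and f(68): 134
merge 76 and 134: 210
The encoded length is the sum of every internal node's weight: 18 + 39 + 76 + 134 + 210 = 477 bits.

477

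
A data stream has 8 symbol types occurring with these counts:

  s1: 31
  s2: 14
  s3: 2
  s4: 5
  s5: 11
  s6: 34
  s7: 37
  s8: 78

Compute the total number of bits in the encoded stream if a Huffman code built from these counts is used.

Merge the two smallest weights repeatedly:
merge s3(2) and s4(5): 7
merge 7 and s5(11): 18
merge s2(14) and 18: 32
merge s1(31) and 32: 63
merge s6(34) and s7(37): 71
merge 63 and 71: 134
merge s8(78) and 134: 212
Each symbol's bit-cost is frequency × depth; summing gives 537 bits (equivalently 7 + 18 + 32 + 63 + 71 + 134 + 212).

537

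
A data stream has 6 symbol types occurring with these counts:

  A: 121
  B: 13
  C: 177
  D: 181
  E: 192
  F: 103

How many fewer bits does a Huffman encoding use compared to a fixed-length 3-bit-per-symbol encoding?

Fixed-length: 3 bits × 787 symbols = 2361 bits.
Huffman merges:
combine B(13), F(103) → 116
combine 116, A(121) → 237
combine C(177), D(181) → 358
combine E(192), 237 → 429
combine 358, 429 → 787
Huffman total = 116 + 237 + 358 + 429 + 787 = 1927 bits.
Saving = 2361 − 1927 = 434 bits.

434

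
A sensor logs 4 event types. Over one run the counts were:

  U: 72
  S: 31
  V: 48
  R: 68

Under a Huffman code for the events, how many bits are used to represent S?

2

Repeatedly merge the two smallest:
combine S(31), V(48) → 79
combine R(68), U(72) → 140
combine 79, 140 → 219
S's leaf is at depth 2, giving a 2-bit codeword.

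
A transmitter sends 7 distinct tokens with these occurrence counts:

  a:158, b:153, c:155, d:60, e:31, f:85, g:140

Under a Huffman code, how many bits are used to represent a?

Repeatedly merge the two smallest:
combine e(31), d(60) → 91
combine f(85), 91 → 176
combine g(140), b(153) → 293
combine c(155), a(158) → 313
combine 176, 293 → 469
combine 313, 469 → 782
a sits 2 levels below the root, so its codeword is 2 bits.

2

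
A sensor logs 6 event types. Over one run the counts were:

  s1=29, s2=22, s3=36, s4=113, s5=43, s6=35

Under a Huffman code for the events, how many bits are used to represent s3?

3

Huffman merges, smallest pair first:
merge s2(22) and s1(29): 51
merge s6(35) and s3(36): 71
merge s5(43) and 51: 94
merge 71 and 94: 165
merge s4(113) and 165: 278
The subtree containing s3 is merged 3 times, so code length = 3.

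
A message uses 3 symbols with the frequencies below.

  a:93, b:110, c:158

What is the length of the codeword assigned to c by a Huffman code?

Build the tree from the bottom:
merge a(93) and b(110): 203
merge c(158) and 203: 361
c is a child of the root — depth 1, so its codeword is a single bit.

1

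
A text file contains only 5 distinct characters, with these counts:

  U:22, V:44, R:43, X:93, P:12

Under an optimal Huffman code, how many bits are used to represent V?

Huffman merges, smallest pair first:
P(12) + U(22) → 34
34 + R(43) → 77
V(44) + 77 → 121
X(93) + 121 → 214
The subtree containing V is merged 2 times, so code length = 2.

2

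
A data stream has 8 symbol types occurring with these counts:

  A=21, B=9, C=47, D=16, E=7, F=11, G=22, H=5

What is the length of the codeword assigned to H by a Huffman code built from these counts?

Huffman merges, smallest pair first:
merge H(5) and E(7): 12
merge B(9) and F(11): 20
merge 12 and D(16): 28
merge 20 and A(21): 41
merge G(22) and 28: 50
merge 41 and C(47): 88
merge 50 and 88: 138
The subtree containing H is merged 4 times, so code length = 4.

4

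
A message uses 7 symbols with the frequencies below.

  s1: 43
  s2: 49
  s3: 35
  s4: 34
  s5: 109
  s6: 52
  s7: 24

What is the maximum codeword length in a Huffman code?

3

Merge the two lowest-weight nodes at each step:
merge s7(24) and s4(34): 58
merge s3(35) and s1(43): 78
merge s2(49) and s6(52): 101
merge 58 and 78: 136
merge 101 and s5(109): 210
merge 136 and 210: 346
The rarest symbols sit at the bottom; the longest codeword is 3 bits.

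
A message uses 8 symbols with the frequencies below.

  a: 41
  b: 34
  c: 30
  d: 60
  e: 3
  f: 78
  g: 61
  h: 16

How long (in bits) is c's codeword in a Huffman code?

Repeatedly merge the two smallest:
e(3) + h(16) → 19
19 + c(30) → 49
b(34) + a(41) → 75
49 + d(60) → 109
g(61) + 75 → 136
f(78) + 109 → 187
136 + 187 → 323
c's leaf is at depth 4, giving a 4-bit codeword.

4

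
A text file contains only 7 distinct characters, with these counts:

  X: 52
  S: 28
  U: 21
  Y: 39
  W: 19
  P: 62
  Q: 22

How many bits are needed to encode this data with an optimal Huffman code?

Greedily combine the two least-frequent nodes:
W(19) + U(21) → 40
Q(22) + S(28) → 50
Y(39) + 40 → 79
50 + X(52) → 102
P(62) + 79 → 141
102 + 141 → 243
Each symbol's bit-cost is frequency × depth; summing gives 655 bits (equivalently 40 + 50 + 79 + 102 + 141 + 243).

655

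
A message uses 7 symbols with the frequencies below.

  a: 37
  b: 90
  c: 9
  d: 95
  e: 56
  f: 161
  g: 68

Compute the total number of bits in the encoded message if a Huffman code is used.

Merge the two smallest weights repeatedly:
combine c(9), a(37) → 46
combine 46, e(56) → 102
combine g(68), b(90) → 158
combine d(95), 102 → 197
combine 158, f(161) → 319
combine 197, 319 → 516
Total encoded bits = sum of merged weights = 46 + 102 + 158 + 197 + 319 + 516 = 1338.

1338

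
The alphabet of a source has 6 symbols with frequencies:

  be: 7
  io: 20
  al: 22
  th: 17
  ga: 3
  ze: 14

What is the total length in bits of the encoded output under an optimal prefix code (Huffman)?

200

Merge the two smallest weights repeatedly:
ga(3) + be(7) → 10
10 + ze(14) → 24
th(17) + io(20) → 37
al(22) + 24 → 46
37 + 46 → 83
Each symbol's bit-cost is frequency × depth; summing gives 200 bits (equivalently 10 + 24 + 37 + 46 + 83).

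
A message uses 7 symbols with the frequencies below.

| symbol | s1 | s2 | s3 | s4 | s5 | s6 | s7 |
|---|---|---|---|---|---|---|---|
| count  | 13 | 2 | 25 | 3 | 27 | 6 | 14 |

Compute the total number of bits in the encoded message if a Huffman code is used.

220

Merge the two smallest weights repeatedly:
combine s2(2), s4(3) → 5
combine 5, s6(6) → 11
combine 11, s1(13) → 24
combine s7(14), 24 → 38
combine s3(25), s5(27) → 52
combine 38, 52 → 90
The encoded length is the sum of every internal node's weight: 5 + 11 + 24 + 38 + 52 + 90 = 220 bits.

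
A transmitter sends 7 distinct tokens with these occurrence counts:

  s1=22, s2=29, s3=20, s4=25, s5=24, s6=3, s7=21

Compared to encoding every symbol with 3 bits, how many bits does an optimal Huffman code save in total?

31

Fixed-length: 3 bits × 144 symbols = 432 bits.
Huffman merges:
s6(3) + s3(20) → 23
s7(21) + s1(22) → 43
23 + s5(24) → 47
s4(25) + s2(29) → 54
43 + 47 → 90
54 + 90 → 144
Huffman total = 23 + 43 + 47 + 54 + 90 + 144 = 401 bits.
Saving = 432 − 401 = 31 bits.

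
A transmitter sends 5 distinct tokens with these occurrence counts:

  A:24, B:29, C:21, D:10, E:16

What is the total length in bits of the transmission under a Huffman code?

Merge the two smallest weights repeatedly:
combine D(10), E(16) → 26
combine C(21), A(24) → 45
combine 26, B(29) → 55
combine 45, 55 → 100
Total encoded bits = sum of merged weights = 26 + 45 + 55 + 100 = 226.

226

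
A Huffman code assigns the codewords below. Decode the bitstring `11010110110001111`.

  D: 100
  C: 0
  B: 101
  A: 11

Read left to right; each codeword is recognised as soon as it completes (prefix code):
  11→A | 0→C | 101→B | 101→B | 100→D | 0→C | 11→A | 11→A
Decoded message: ACBBDCAA

ACBBDCAA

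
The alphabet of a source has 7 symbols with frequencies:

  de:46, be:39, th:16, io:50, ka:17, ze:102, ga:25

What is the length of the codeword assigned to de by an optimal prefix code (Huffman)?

Huffman merges, smallest pair first:
combine th(16), ka(17) → 33
combine ga(25), 33 → 58
combine be(39), de(46) → 85
combine io(50), 58 → 108
combine 85, ze(102) → 187
combine 108, 187 → 295
de sits 3 levels below the root, so its codeword is 3 bits.

3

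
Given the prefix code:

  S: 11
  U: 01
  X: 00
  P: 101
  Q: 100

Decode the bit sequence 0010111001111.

Read left to right; each codeword is recognised as soon as it completes (prefix code):
  00→X | 101→P | 11→S | 00→X | 11→S | 11→S
Decoded message: XPSXSS

XPSXSS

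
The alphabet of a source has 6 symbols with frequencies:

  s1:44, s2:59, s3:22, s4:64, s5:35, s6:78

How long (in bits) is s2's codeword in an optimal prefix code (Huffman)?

Repeatedly merge the two smallest:
combine s3(22), s5(35) → 57
combine s1(44), 57 → 101
combine s2(59), s4(64) → 123
combine s6(78), 101 → 179
combine 123, 179 → 302
s2's leaf is at depth 2, giving a 2-bit codeword.

2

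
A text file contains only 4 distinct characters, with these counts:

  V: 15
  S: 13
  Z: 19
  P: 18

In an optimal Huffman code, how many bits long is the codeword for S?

2

Repeatedly merge the two smallest:
S(13) + V(15) → 28
P(18) + Z(19) → 37
28 + 37 → 65
S sits 2 levels below the root, so its codeword is 2 bits.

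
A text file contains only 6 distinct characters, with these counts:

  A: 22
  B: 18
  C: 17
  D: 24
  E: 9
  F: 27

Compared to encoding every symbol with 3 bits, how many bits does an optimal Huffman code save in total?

Fixed-length: 3 bits × 117 symbols = 351 bits.
Huffman merges:
merge E(9) and C(17): 26
merge B(18) and A(22): 40
merge D(24) and 26: 50
merge F(27) and 40: 67
merge 50 and 67: 117
Huffman total = 26 + 40 + 50 + 67 + 117 = 300 bits.
Saving = 351 − 300 = 51 bits.

51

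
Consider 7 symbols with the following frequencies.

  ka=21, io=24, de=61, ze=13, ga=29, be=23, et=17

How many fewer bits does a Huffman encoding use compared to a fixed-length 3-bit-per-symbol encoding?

61

Fixed-length: 3 bits × 188 symbols = 564 bits.
Huffman merges:
merge ze(13) and et(17): 30
merge ka(21) and be(23): 44
merge io(24) and ga(29): 53
merge 30 and 44: 74
merge 53 and de(61): 114
merge 74 and 114: 188
Huffman total = 30 + 44 + 53 + 74 + 114 + 188 = 503 bits.
Saving = 564 − 503 = 61 bits.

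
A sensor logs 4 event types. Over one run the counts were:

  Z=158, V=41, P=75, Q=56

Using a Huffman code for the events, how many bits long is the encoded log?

599

Greedily combine the two least-frequent nodes:
combine V(41), Q(56) → 97
combine P(75), 97 → 172
combine Z(158), 172 → 330
Each symbol's bit-cost is frequency × depth; summing gives 599 bits (equivalently 97 + 172 + 330).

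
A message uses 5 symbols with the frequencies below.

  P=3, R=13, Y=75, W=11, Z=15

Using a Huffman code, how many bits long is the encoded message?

200

Build the Huffman tree bottom-up:
combine P(3), W(11) → 14
combine R(13), 14 → 27
combine Z(15), 27 → 42
combine 42, Y(75) → 117
The encoded length is the sum of every internal node's weight: 14 + 27 + 42 + 117 = 200 bits.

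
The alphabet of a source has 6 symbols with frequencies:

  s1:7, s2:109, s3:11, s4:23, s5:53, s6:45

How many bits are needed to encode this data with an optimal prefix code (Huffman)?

532

Merge the two smallest weights repeatedly:
combine s1(7), s3(11) → 18
combine 18, s4(23) → 41
combine 41, s6(45) → 86
combine s5(53), 86 → 139
combine s2(109), 139 → 248
Total encoded bits = sum of merged weights = 18 + 41 + 86 + 139 + 248 = 532.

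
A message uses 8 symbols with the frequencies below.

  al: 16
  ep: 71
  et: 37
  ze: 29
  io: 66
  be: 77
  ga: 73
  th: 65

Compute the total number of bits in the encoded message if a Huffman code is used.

Greedily combine the two least-frequent nodes:
al(16) + ze(29) → 45
et(37) + 45 → 82
th(65) + io(66) → 131
ep(71) + ga(73) → 144
be(77) + 82 → 159
131 + 144 → 275
159 + 275 → 434
The encoded length is the sum of every internal node's weight: 45 + 82 + 131 + 144 + 159 + 275 + 434 = 1270 bits.

1270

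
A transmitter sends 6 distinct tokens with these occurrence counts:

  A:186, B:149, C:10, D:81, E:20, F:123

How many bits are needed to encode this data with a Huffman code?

Build the Huffman tree bottom-up:
C(10) + E(20) → 30
30 + D(81) → 111
111 + F(123) → 234
B(149) + A(186) → 335
234 + 335 → 569
Total encoded bits = sum of merged weights = 30 + 111 + 234 + 335 + 569 = 1279.

1279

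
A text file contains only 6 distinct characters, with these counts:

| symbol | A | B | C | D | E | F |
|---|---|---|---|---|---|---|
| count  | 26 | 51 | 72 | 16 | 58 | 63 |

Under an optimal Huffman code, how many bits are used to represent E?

Repeatedly merge the two smallest:
D(16) + A(26) → 42
42 + B(51) → 93
E(58) + F(63) → 121
C(72) + 93 → 165
121 + 165 → 286
E's leaf is at depth 2, giving a 2-bit codeword.

2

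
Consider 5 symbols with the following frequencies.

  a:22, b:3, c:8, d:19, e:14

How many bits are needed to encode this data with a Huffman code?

143

Greedily combine the two least-frequent nodes:
combine b(3), c(8) → 11
combine 11, e(14) → 25
combine d(19), a(22) → 41
combine 25, 41 → 66
Each symbol's bit-cost is frequency × depth; summing gives 143 bits (equivalently 11 + 25 + 41 + 66).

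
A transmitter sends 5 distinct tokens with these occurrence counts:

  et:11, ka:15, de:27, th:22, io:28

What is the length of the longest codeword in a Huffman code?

Merge the two lowest-weight nodes at each step:
et(11) + ka(15) → 26
th(22) + 26 → 48
de(27) + io(28) → 55
48 + 55 → 103
The first pair merged (et, ka) ends up deepest, at depth 3.

3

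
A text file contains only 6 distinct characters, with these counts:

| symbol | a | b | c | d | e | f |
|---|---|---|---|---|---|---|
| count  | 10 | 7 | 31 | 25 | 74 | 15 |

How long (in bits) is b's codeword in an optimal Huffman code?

Huffman merges, smallest pair first:
combine b(7), a(10) → 17
combine f(15), 17 → 32
combine d(25), c(31) → 56
combine 32, 56 → 88
combine e(74), 88 → 162
The subtree containing b is merged 4 times, so code length = 4.

4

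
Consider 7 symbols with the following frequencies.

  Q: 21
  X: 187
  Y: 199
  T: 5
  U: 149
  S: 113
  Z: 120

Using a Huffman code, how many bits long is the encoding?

Merge the two smallest weights repeatedly:
combine T(5), Q(21) → 26
combine 26, S(113) → 139
combine Z(120), 139 → 259
combine U(149), X(187) → 336
combine Y(199), 259 → 458
combine 336, 458 → 794
The encoded length is the sum of every internal node's weight: 26 + 139 + 259 + 336 + 458 + 794 = 2012 bits.

2012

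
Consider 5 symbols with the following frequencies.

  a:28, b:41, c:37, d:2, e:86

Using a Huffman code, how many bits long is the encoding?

Merge the two smallest weights repeatedly:
merge d(2) and a(28): 30
merge 30 and c(37): 67
merge b(41) and 67: 108
merge e(86) and 108: 194
Each symbol's bit-cost is frequency × depth; summing gives 399 bits (equivalently 30 + 67 + 108 + 194).

399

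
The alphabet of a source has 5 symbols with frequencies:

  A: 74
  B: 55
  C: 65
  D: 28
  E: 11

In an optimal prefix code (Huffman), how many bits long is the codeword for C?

Build the tree from the bottom:
merge E(11) and D(28): 39
merge 39 and B(55): 94
merge C(65) and A(74): 139
merge 94 and 139: 233
The subtree containing C is merged 2 times, so code length = 2.

2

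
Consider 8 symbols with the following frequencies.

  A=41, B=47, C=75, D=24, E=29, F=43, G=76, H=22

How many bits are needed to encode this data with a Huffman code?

1036

Build the Huffman tree bottom-up:
H(22) + D(24) → 46
E(29) + A(41) → 70
F(43) + 46 → 89
B(47) + 70 → 117
C(75) + G(76) → 151
89 + 117 → 206
151 + 206 → 357
Total encoded bits = sum of merged weights = 46 + 70 + 89 + 117 + 151 + 206 + 357 = 1036.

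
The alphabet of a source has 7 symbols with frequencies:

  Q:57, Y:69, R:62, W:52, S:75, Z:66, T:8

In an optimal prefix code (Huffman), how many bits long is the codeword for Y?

2

Repeatedly merge the two smallest:
combine T(8), W(52) → 60
combine Q(57), 60 → 117
combine R(62), Z(66) → 128
combine Y(69), S(75) → 144
combine 117, 128 → 245
combine 144, 245 → 389
The subtree containing Y is merged 2 times, so code length = 2.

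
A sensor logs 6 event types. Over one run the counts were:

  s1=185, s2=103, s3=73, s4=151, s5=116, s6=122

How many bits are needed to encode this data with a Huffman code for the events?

1914

Greedily combine the two least-frequent nodes:
s3(73) + s2(103) → 176
s5(116) + s6(122) → 238
s4(151) + 176 → 327
s1(185) + 238 → 423
327 + 423 → 750
The encoded length is the sum of every internal node's weight: 176 + 238 + 327 + 423 + 750 = 1914 bits.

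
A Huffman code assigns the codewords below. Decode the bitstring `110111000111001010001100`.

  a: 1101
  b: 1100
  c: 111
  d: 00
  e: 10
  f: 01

abfbeedb

Read left to right; each codeword is recognised as soon as it completes (prefix code):
  1101→a | 1100→b | 01→f | 1100→b | 10→e | 10→e | 00→d | 1100→b
Decoded message: abfbeedb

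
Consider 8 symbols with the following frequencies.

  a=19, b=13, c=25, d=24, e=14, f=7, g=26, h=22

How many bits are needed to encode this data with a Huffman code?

444

Build the Huffman tree bottom-up:
merge f(7) and b(13): 20
merge e(14) and a(19): 33
merge 20 and h(22): 42
merge d(24) and c(25): 49
merge g(26) and 33: 59
merge 42 and 49: 91
merge 59 and 91: 150
Each symbol's bit-cost is frequency × depth; summing gives 444 bits (equivalently 20 + 33 + 42 + 49 + 59 + 91 + 150).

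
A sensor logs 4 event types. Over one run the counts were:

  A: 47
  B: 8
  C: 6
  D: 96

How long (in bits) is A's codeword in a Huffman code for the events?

Huffman merges, smallest pair first:
C(6) + B(8) → 14
14 + A(47) → 61
61 + D(96) → 157
A sits 2 levels below the root, so its codeword is 2 bits.

2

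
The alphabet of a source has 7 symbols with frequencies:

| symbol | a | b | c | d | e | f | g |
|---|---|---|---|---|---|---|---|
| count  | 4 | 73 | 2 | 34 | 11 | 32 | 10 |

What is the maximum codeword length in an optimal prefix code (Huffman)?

6

Merge the two lowest-weight nodes at each step:
combine c(2), a(4) → 6
combine 6, g(10) → 16
combine e(11), 16 → 27
combine 27, f(32) → 59
combine d(34), 59 → 93
combine b(73), 93 → 166
Maximum depth reached is 6.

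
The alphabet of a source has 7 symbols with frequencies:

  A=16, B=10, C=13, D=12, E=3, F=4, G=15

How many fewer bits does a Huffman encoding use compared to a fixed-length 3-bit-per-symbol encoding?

24

Fixed-length: 3 bits × 73 symbols = 219 bits.
Huffman merges:
E(3) + F(4) → 7
7 + B(10) → 17
D(12) + C(13) → 25
G(15) + A(16) → 31
17 + 25 → 42
31 + 42 → 73
Huffman total = 7 + 17 + 25 + 31 + 42 + 73 = 195 bits.
Saving = 219 − 195 = 24 bits.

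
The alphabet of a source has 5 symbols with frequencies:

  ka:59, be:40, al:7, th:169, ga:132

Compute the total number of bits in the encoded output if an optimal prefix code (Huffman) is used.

Build the Huffman tree bottom-up:
merge al(7) and be(40): 47
merge 47 and ka(59): 106
merge 106 and ga(132): 238
merge th(169) and 238: 407
Total encoded bits = sum of merged weights = 47 + 106 + 238 + 407 = 798.

798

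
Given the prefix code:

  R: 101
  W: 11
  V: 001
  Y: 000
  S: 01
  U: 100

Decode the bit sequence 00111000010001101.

VWYSYWS

Read left to right; each codeword is recognised as soon as it completes (prefix code):
  001→V | 11→W | 000→Y | 01→S | 000→Y | 11→W | 01→S
Decoded message: VWYSYWS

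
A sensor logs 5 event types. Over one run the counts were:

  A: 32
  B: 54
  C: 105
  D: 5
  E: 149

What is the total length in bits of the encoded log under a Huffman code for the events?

Build the Huffman tree bottom-up:
combine D(5), A(32) → 37
combine 37, B(54) → 91
combine 91, C(105) → 196
combine E(149), 196 → 345
Each symbol's bit-cost is frequency × depth; summing gives 669 bits (equivalently 37 + 91 + 196 + 345).

669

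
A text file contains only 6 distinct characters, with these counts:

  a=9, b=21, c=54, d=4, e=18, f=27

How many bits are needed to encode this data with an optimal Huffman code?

Build the Huffman tree bottom-up:
merge d(4) and a(9): 13
merge 13 and e(18): 31
merge b(21) and f(27): 48
merge 31 and 48: 79
merge c(54) and 79: 133
The encoded length is the sum of every internal node's weight: 13 + 31 + 48 + 79 + 133 = 304 bits.

304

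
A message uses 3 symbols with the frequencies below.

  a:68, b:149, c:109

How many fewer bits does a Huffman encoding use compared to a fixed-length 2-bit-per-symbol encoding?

149

Fixed-length: 2 bits × 326 symbols = 652 bits.
Huffman merges:
a(68) + c(109) → 177
b(149) + 177 → 326
Huffman total = 177 + 326 = 503 bits.
Saving = 652 − 503 = 149 bits.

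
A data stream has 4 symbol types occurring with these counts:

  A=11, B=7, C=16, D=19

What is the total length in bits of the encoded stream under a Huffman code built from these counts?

Greedily combine the two least-frequent nodes:
merge B(7) and A(11): 18
merge C(16) and 18: 34
merge D(19) and 34: 53
Total encoded bits = sum of merged weights = 18 + 34 + 53 = 105.

105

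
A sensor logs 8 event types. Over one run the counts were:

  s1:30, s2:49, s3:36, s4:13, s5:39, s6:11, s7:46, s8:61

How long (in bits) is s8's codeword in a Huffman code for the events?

2

Huffman merges, smallest pair first:
s6(11) + s4(13) → 24
24 + s1(30) → 54
s3(36) + s5(39) → 75
s7(46) + s2(49) → 95
54 + s8(61) → 115
75 + 95 → 170
115 + 170 → 285
s8's leaf is at depth 2, giving a 2-bit codeword.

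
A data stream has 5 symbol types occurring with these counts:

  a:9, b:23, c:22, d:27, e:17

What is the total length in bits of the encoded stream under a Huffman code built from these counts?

222

Merge the two smallest weights repeatedly:
merge a(9) and e(17): 26
merge c(22) and b(23): 45
merge 26 and d(27): 53
merge 45 and 53: 98
Each symbol's bit-cost is frequency × depth; summing gives 222 bits (equivalently 26 + 45 + 53 + 98).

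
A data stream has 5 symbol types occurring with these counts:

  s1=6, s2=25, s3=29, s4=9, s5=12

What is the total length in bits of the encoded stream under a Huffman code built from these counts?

Merge the two smallest weights repeatedly:
merge s1(6) and s4(9): 15
merge s5(12) and 15: 27
merge s2(25) and 27: 52
merge s3(29) and 52: 81
Total encoded bits = sum of merged weights = 15 + 27 + 52 + 81 = 175.

175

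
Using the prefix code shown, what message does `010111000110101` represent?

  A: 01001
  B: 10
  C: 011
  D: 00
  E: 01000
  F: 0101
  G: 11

Read left to right; each codeword is recognised as soon as it completes (prefix code):
  0101→F | 11→G | 00→D | 011→C | 0101→F
Decoded message: FGDCF

FGDCF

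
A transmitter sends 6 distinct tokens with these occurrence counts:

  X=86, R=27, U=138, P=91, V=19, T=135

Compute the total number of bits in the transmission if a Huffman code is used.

1170

Greedily combine the two least-frequent nodes:
merge V(19) and R(27): 46
merge 46 and X(86): 132
merge P(91) and 132: 223
merge T(135) and U(138): 273
merge 223 and 273: 496
The encoded length is the sum of every internal node's weight: 46 + 132 + 223 + 273 + 496 = 1170 bits.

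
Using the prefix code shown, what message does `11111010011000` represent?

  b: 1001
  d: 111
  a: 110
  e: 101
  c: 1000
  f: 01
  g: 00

dabc

Read left to right; each codeword is recognised as soon as it completes (prefix code):
  111→d | 110→a | 1001→b | 1000→c
Decoded message: dabc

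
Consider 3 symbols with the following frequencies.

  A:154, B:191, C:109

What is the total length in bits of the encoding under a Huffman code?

Greedily combine the two least-frequent nodes:
C(109) + A(154) → 263
B(191) + 263 → 454
The encoded length is the sum of every internal node's weight: 263 + 454 = 717 bits.

717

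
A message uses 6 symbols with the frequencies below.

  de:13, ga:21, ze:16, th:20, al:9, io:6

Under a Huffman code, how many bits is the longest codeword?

Merge the two lowest-weight nodes at each step:
combine io(6), al(9) → 15
combine de(13), 15 → 28
combine ze(16), th(20) → 36
combine ga(21), 28 → 49
combine 36, 49 → 85
The first pair merged (io, al) ends up deepest, at depth 4.

4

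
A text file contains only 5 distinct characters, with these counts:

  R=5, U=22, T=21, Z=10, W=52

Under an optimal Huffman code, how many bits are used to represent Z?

Repeatedly merge the two smallest:
R(5) + Z(10) → 15
15 + T(21) → 36
U(22) + 36 → 58
W(52) + 58 → 110
Z sits 4 levels below the root, so its codeword is 4 bits.

4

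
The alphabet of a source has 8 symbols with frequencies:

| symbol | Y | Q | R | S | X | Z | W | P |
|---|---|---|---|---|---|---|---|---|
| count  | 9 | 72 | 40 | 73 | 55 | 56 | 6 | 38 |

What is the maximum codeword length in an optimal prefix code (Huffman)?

5

Merge the two lowest-weight nodes at each step:
merge W(6) and Y(9): 15
merge 15 and P(38): 53
merge R(40) and 53: 93
merge X(55) and Z(56): 111
merge Q(72) and S(73): 145
merge 93 and 111: 204
merge 145 and 204: 349
The rarest symbols sit at the bottom; the longest codeword is 5 bits.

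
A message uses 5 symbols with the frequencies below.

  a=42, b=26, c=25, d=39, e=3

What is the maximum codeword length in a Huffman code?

3

Merge the two lowest-weight nodes at each step:
combine e(3), c(25) → 28
combine b(26), 28 → 54
combine d(39), a(42) → 81
combine 54, 81 → 135
The first pair merged (e, c) ends up deepest, at depth 3.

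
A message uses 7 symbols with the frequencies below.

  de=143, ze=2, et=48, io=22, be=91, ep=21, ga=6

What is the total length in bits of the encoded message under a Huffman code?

710

Build the Huffman tree bottom-up:
merge ze(2) and ga(6): 8
merge 8 and ep(21): 29
merge io(22) and 29: 51
merge et(48) and 51: 99
merge be(91) and 99: 190
merge de(143) and 190: 333
The encoded length is the sum of every internal node's weight: 8 + 29 + 51 + 99 + 190 + 333 = 710 bits.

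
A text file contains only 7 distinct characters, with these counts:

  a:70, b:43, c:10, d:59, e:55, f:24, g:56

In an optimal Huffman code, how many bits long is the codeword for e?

3

Repeatedly merge the two smallest:
combine c(10), f(24) → 34
combine 34, b(43) → 77
combine e(55), g(56) → 111
combine d(59), a(70) → 129
combine 77, 111 → 188
combine 129, 188 → 317
e's leaf is at depth 3, giving a 3-bit codeword.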